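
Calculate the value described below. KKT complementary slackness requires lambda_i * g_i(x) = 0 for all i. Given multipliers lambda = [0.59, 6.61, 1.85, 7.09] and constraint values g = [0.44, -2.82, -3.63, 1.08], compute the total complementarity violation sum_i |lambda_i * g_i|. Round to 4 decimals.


KKT complementary slackness check:
lambda_1 * g_1 = 0.59 * 0.44 = 0.2596
lambda_2 * g_2 = 6.61 * -2.82 = -18.6402
lambda_3 * g_3 = 1.85 * -3.63 = -6.7155
lambda_4 * g_4 = 7.09 * 1.08 = 7.6572
Total violation = 0.2596 + 18.6402 + 6.7155 + 7.6572 = 33.2725


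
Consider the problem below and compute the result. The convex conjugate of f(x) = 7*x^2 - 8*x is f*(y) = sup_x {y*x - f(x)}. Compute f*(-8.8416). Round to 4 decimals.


f*(y) = sup_x {y*x - a*x^2 - b*x} = sup_x {(y-b)*x - a*x^2}
FOC: (y - b) - 2a*x = 0 => x* = (y - b)/(2a)
x* = (-8.8416 + 8)/(2*7) = -0.0601
f*(-8.8416) = (y-b)^2/(4a) = (-8.8416 + 8)^2/(4*7)
= 0.7083/28 = 0.0253


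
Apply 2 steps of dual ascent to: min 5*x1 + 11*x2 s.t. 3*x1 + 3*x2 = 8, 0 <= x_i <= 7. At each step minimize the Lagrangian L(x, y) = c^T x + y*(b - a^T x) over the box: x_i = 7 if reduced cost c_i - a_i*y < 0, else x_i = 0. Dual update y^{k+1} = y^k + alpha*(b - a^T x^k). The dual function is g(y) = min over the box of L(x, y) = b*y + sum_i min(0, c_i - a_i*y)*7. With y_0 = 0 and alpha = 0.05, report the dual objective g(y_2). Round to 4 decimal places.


Dual ascent for LP: min 5*x1 + 11*x2, 3*x1 + 3*x2 = 8, 0 <= x_i <= 7
Step 1: y^k = 0.0, reduced costs: (5.0, 11.0)
  x^k = (0.0, 0.0), subgradient = b - a^T x = 8.0
  y^{k+1} = 0.0 + 0.05*8.0 = 0.4
Step 2: y^k = 0.4, reduced costs: (3.8, 9.8)
  x^k = (0.0, 0.0), subgradient = b - a^T x = 8.0
  y^{k+1} = 0.4 + 0.05*8.0 = 0.8
Dual objective at y_2 = 0.8: reduced costs (2.6, 8.6), box minimizer x = (0.0, 0.0)
g(y_2) = b*y + (c1 - a1*y)*x1 + (c2 - a2*y)*x2 = 8*0.8 + 2.6*0.0 + 8.6*0.0 = 6.4 + 0.0 + 0.0 = 6.4


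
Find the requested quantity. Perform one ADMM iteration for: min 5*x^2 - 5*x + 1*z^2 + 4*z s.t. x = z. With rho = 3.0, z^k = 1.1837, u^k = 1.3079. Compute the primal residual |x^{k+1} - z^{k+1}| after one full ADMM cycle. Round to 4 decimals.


ADMM iteration with rho = 3.0, z^k = 1.1837, u^k = 1.3079
Step 1: x-update.
Minimize 5*x^2 - 5*x + (3.0/2)*(x - 1.1837 + 1.3079)^2
FOC: (2*5 + 3.0)*x = 5 + 3.0*(1.1837 - 1.3079)
x^{k+1} = 0.356
Step 2: z-update.
Minimize 1*z^2 + 4*z + (3.0/2)*(0.356 - z + 1.3079)^2
FOC: (2*1 + 3.0)*z = -4 + 3.0*(0.356 + 1.3079)
z^{k+1} = 0.1983
Step 3: u-update.
u^{k+1} = 1.3079 + 0.356 - 0.1983 = 1.4655
Step 4: Primal residual = |0.356 - 0.1983| = 0.1576


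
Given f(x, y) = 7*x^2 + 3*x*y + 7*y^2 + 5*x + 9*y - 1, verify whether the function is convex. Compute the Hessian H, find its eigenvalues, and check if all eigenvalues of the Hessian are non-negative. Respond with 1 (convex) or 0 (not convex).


The Hessian of f(x,y) = 7*x^2 + 3*x*y + 7*y^2 + 5*x + 9*y - 1 is:
H = [[14, 3], [3, 14]]
Trace = 14 + 14 = 28
Determinant = 14*14 - (3)^2 = 187
Discriminant = (28)^2 - 4*187 = 36.0
Eigenvalues: lambda_1 = 11.0, lambda_2 = 17.0
The function is convex.

1


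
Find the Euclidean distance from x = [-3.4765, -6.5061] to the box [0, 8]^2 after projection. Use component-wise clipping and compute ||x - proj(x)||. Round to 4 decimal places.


Project each component onto [0, 8].
clip(-3.4765) = 0.0, clip(-6.5061) = 0.0
Projection = [0.0, 0.0]
Squared diffs: [12.0861, 42.3293]
Distance = sqrt(54.4154) = 7.3767


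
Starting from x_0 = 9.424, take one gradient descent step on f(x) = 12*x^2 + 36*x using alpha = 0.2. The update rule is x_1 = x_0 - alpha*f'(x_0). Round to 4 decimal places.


We compute the gradient at x_0 and apply the update.
f'(x) = 24*x + 36
f'(9.424) = 24*9.424 + 36 = 262.176
x_1 = 9.424 - 0.2*262.176 = -43.0112


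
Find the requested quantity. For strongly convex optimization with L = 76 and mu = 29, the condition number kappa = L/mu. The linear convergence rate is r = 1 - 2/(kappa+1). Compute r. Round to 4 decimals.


Step 1: Compute the condition number.
kappa = L/mu = 76/29 = 2.6207
Step 2: Compute the convergence rate.
r = 1 - 2/(kappa + 1) = 1 - 2*mu/(L + mu) = (L - mu)/(L + mu) = 47/105 = 0.4476


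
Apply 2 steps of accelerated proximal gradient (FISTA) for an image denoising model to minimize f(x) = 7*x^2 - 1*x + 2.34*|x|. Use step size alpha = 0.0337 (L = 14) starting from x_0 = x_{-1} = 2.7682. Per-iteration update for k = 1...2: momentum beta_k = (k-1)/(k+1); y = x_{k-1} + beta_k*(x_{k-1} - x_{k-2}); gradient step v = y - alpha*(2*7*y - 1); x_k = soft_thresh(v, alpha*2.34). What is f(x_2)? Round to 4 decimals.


FISTA on f(x) = 7*x^2 - 1*x + 2.34*|x|
L = 14, alpha = 0.0337
Iteration 1: beta = 0.0, y = 2.7682 + 0.0*(2.7682 - 2.7682) = 2.7682
  grad(y) = 37.7548, v = y - alpha*grad = 1.4959
  prox(v) = soft_thresh(1.4959, 0.0789) = 1.417
Iteration 2: beta = 0.3333, y = 1.417 + 0.3333*(1.417 - 2.7682) = 0.9666
  grad(y) = 12.5325, v = y - alpha*grad = 0.5443
  prox(v) = soft_thresh(0.5443, 0.0789) = 0.4654
f(x_2) = 7*0.4654^2 - 1*0.4654 + 2.34*|0.4654| = 2.1398


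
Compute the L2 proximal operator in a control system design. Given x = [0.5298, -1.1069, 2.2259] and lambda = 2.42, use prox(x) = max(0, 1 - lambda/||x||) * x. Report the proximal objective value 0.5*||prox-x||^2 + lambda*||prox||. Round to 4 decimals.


Step 1: Compute ||x||.
||x|| = 2.5418
Step 2: Compute scaling factor.
scale = max(0, 1 - 2.42/2.5418) = 0.0479
Step 3: prox(x) = [0.0254, -0.053, 0.1066]
||prox(x)|| = 0.1218
Step 4: Proximal objective.
0.5*||prox-x||^2 = 2.9282
lambda*||prox|| = 0.2948
Total = 3.2229


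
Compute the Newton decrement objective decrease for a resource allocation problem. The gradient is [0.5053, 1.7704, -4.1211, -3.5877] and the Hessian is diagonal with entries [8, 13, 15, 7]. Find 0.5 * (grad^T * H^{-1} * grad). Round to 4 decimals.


Step 1: H is diagonal, so H^(-1) * g = [0.0632, 0.1362, -0.2747, -0.5125].
Step 2: g^T H^(-1) g = sum_i g_i^2 / H_ii
  = (0.5053)^2/8 + (1.7704)^2/13 + (-4.1211)^2/15 + (-3.5877)^2/7
  = 0.0319 + 0.2411 + 1.1322 + 1.8388 = 3.244
Step 3: Objective decrease = 0.5 * g^T H^(-1) g = 1.622


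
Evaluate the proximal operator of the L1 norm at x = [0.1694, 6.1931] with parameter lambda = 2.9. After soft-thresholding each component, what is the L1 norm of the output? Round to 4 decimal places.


Soft-thresholding with lambda = 2.9:
prox(0.1694) = sign(0.1694)*max(|0.1694| - 2.9, 0) = 0.0
prox(6.1931) = sign(6.1931)*max(|6.1931| - 2.9, 0) = 3.2931
prox(x) = [0.0, 3.2931]
||prox(x)||_1 = 0.0 + 3.2931 = 3.2931


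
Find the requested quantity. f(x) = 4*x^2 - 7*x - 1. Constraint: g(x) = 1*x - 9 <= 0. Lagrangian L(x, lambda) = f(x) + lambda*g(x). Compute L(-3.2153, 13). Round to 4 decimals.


Step 1: Evaluate f(x).
f(-3.2153) = 4*(-3.2153)^2 - 7*(-3.2153) - 1 = 62.8597
Step 2: Evaluate g(x).
g(-3.2153) = 1*-3.2153 - 9 = -12.2153
Step 3: Compute Lagrangian.
L = 62.8597 + 13*-12.2153 = -95.9392


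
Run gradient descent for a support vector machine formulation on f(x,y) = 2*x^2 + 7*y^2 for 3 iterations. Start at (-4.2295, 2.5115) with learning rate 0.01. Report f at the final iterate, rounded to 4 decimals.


Gradient descent on f(x,y) = 2*x^2 + 7*y^2.
Starting point: (-4.2295, 2.5115), alpha = 0.01
Step 1: grad_x = 2*2*-4.2295 = -16.918, grad_y = 2*7*2.5115 = 35.161
  x_1 = -4.2295 - 0.01*-16.918 = -4.0603
  y_1 = 2.5115 - 0.01*35.161 = 2.1599
Step 2: grad_x = 2*2*-4.0603 = -16.2413, grad_y = 2*7*2.1599 = 30.2385
  x_2 = -4.0603 - 0.01*-16.2413 = -3.8979
  y_2 = 2.1599 - 0.01*30.2385 = 1.8575
Step 3: grad_x = 2*2*-3.8979 = -15.5916, grad_y = 2*7*1.8575 = 26.0051
  x_3 = -3.8979 - 0.01*-15.5916 = -3.742
  y_3 = 1.8575 - 0.01*26.0051 = 1.5975
f(-3.742, 1.5975) = 2*(-3.742)^2 + 7*1.5975^2 = 45.868


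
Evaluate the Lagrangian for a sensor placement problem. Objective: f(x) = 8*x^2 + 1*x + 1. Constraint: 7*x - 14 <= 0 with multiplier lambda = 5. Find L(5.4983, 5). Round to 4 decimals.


Step 1: Evaluate f(x).
f(5.4983) = 8*5.4983^2 + 1*5.4983 + 1 = 248.3487
Step 2: Evaluate g(x).
g(5.4983) = 7*5.4983 - 14 = 24.4881
Step 3: Compute Lagrangian.
L = 248.3487 + 5*24.4881 = 370.7892


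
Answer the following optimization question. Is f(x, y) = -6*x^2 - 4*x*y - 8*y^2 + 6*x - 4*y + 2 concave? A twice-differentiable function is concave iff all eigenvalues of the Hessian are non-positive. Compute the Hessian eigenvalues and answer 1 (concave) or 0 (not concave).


The Hessian of f(x,y) = -6*x^2 - 4*x*y - 8*y^2 + 6*x - 4*y + 2 is:
H = [[-12, -4], [-4, -16]]
Trace = -12 - 16 = -28
Determinant = -12*-16 - (-4)^2 = 176
Discriminant = (-28)^2 - 4*176 = 80.0
Eigenvalues: lambda_1 = -18.4721, lambda_2 = -9.5279
The function is concave.

1


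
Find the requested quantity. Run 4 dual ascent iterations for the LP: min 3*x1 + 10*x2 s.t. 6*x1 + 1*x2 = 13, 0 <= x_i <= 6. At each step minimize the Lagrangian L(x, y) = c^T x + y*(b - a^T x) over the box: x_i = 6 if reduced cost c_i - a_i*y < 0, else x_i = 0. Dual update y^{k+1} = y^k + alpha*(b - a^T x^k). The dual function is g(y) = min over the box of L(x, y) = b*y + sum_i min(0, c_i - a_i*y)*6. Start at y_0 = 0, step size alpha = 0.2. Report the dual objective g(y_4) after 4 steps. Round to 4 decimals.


Dual ascent for LP: min 3*x1 + 10*x2, 6*x1 + 1*x2 = 13, 0 <= x_i <= 6
Step 1: y^k = 0.0, reduced costs: (3.0, 10.0)
  x^k = (0.0, 0.0), subgradient = b - a^T x = 13.0
  y^{k+1} = 0.0 + 0.2*13.0 = 2.6
Step 2: y^k = 2.6, reduced costs: (-12.6, 7.4)
  x^k = (6.0, 0.0), subgradient = b - a^T x = -23.0
  y^{k+1} = 2.6 + 0.2*-23.0 = -2.0
Step 3: y^k = -2.0, reduced costs: (15.0, 12.0)
  x^k = (0.0, 0.0), subgradient = b - a^T x = 13.0
  y^{k+1} = -2.0 + 0.2*13.0 = 0.6
Step 4: y^k = 0.6, reduced costs: (-0.6, 9.4)
  x^k = (6.0, 0.0), subgradient = b - a^T x = -23.0
  y^{k+1} = 0.6 + 0.2*-23.0 = -4.0
Dual objective at y_4 = -4.0: reduced costs (27.0, 14.0), box minimizer x = (0.0, 0.0)
g(y_4) = b*y + (c1 - a1*y)*x1 + (c2 - a2*y)*x2 = 13*(-4.0) + 27.0*0.0 + 14.0*0.0 = -52.0 + 0.0 + 0.0 = -52.0


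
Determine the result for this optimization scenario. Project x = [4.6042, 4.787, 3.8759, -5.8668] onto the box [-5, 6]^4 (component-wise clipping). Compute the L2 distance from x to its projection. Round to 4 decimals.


Project each component onto [-5, 6].
clip(4.6042) = 4.6042, clip(4.787) = 4.787, clip(3.8759) = 3.8759, clip(-5.8668) = -5.0
Projection = [4.6042, 4.787, 3.8759, -5.0]
Squared diffs: [0.0, 0.0, 0.0, 0.7513]
Distance = sqrt(0.7513) = 0.8668


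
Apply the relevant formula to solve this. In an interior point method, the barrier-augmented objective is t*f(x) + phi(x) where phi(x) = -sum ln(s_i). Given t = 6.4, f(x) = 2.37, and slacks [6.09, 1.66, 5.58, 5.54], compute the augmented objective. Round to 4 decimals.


Step 1: Compute log-barrier.
ln values: [1.8066, 0.5068, 1.7192, 1.712]
phi = -(1.8066 + 0.5068 + 1.7192 + 1.712) = -5.7446
Step 2: Compute augmented objective.
t*f(x) = 6.4*2.37 = 15.168
Total = 15.168 - 5.7446 = 9.4234


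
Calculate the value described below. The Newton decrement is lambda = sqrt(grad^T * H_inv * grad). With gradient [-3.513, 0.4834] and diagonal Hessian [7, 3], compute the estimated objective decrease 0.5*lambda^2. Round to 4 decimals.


Step 1: H is diagonal, so H^(-1) * g = [-0.5019, 0.1611].
Step 2: g^T H^(-1) g = sum_i g_i^2 / H_ii
  = (-3.513)^2/7 + (0.4834)^2/3
  = 1.763 + 0.0779 = 1.8409
Step 3: Objective decrease = 0.5 * g^T H^(-1) g = 0.9205


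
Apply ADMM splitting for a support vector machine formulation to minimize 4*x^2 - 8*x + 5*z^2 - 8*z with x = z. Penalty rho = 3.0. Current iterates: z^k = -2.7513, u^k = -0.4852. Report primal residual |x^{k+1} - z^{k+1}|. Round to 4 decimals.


ADMM iteration with rho = 3.0, z^k = -2.7513, u^k = -0.4852
Step 1: x-update.
Minimize 4*x^2 - 8*x + (3.0/2)*(x + 2.7513 - 0.4852)^2
FOC: (2*4 + 3.0)*x = 8 + 3.0*(-2.7513 + 0.4852)
x^{k+1} = 0.1092
Step 2: z-update.
Minimize 5*z^2 - 8*z + (3.0/2)*(0.1092 - z - 0.4852)^2
FOC: (2*5 + 3.0)*z = 8 + 3.0*(0.1092 - 0.4852)
z^{k+1} = 0.5286
Step 3: u-update.
u^{k+1} = -0.4852 + 0.1092 - 0.5286 = -0.9046
Step 4: Primal residual = |0.1092 - 0.5286| = 0.4194


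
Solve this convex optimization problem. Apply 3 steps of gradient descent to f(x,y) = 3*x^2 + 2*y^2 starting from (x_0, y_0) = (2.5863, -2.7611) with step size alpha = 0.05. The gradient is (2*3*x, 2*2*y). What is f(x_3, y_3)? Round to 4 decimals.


Gradient descent on f(x,y) = 3*x^2 + 2*y^2.
Starting point: (2.5863, -2.7611), alpha = 0.05
Step 1: grad_x = 2*3*2.5863 = 15.5178, grad_y = 2*2*-2.7611 = -11.0444
  x_1 = 2.5863 - 0.05*15.5178 = 1.8104
  y_1 = -2.7611 - 0.05*-11.0444 = -2.2089
Step 2: grad_x = 2*3*1.8104 = 10.8625, grad_y = 2*2*-2.2089 = -8.8355
  x_2 = 1.8104 - 0.05*10.8625 = 1.2673
  y_2 = -2.2089 - 0.05*-8.8355 = -1.7671
Step 3: grad_x = 2*3*1.2673 = 7.6037, grad_y = 2*2*-1.7671 = -7.0684
  x_3 = 1.2673 - 0.05*7.6037 = 0.8871
  y_3 = -1.7671 - 0.05*-7.0684 = -1.4137
f(0.8871, -1.4137) = 3*0.8871^2 + 2*(-1.4137)^2 = 6.3578


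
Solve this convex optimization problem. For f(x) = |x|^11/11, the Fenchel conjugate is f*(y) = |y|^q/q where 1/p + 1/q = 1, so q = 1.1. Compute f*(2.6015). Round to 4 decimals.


The conjugate exponent q satisfies 1/p + 1/q = 1.
p = 11, so q = 11/(11 - 1) = 1.1
|y|^q = 2.6015^1.1 = 2.8625
f*(2.6015) = 2.8625 / 1.1 = 2.6023


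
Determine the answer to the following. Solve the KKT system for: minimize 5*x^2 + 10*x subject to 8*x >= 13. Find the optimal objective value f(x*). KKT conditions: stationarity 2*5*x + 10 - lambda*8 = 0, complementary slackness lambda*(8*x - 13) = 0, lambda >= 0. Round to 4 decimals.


Step 1: Try lambda = 0 (constraint inactive).
x_unc = -10/(2*5) = -1.0
Check: 8*-1.0 = -8.0 < 13 -- violated!
Step 2: Constraint must be active: 8*x = 13
x* = 13/8 = 1.625
lambda = (2*5*1.625 + 10)/8 = 3.2813
Step 3: Compute optimal value.
f(x*) = 5*1.625^2 + 10*1.625 = 29.4531


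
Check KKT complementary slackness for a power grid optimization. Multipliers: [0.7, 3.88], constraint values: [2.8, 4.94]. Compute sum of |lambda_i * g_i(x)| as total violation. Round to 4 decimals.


KKT complementary slackness check:
lambda_1 * g_1 = 0.7 * 2.8 = 1.96
lambda_2 * g_2 = 3.88 * 4.94 = 19.1672
Total violation = 1.96 + 19.1672 = 21.1272


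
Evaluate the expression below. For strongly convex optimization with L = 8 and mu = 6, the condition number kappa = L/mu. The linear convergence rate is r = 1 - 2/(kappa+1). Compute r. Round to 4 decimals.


Step 1: Compute the condition number.
kappa = L/mu = 8/6 = 1.3333
Step 2: Compute the convergence rate.
r = 1 - 2/(kappa + 1) = 1 - 2*mu/(L + mu) = (L - mu)/(L + mu) = 2/14 = 0.1429


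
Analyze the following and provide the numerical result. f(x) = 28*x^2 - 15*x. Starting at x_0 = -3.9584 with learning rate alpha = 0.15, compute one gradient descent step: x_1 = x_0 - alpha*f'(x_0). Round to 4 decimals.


We compute the gradient at x_0 and apply the update.
f'(x) = 56*x - 15
f'(-3.9584) = 56*-3.9584 - 15 = -236.6704
x_1 = -3.9584 - 0.15*-236.6704 = 31.5422


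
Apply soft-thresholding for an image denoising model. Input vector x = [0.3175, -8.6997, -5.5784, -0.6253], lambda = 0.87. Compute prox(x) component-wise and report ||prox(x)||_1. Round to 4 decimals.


Soft-thresholding with lambda = 0.87:
prox(0.3175) = sign(0.3175)*max(|0.3175| - 0.87, 0) = 0.0
prox(-8.6997) = sign(-8.6997)*max(|-8.6997| - 0.87, 0) = -7.8297
prox(-5.5784) = sign(-5.5784)*max(|-5.5784| - 0.87, 0) = -4.7084
prox(-0.6253) = sign(-0.6253)*max(|-0.6253| - 0.87, 0) = 0.0
prox(x) = [0.0, -7.8297, -4.7084, 0.0]
||prox(x)||_1 = 0.0 + 7.8297 + 4.7084 + 0.0 = 12.5381


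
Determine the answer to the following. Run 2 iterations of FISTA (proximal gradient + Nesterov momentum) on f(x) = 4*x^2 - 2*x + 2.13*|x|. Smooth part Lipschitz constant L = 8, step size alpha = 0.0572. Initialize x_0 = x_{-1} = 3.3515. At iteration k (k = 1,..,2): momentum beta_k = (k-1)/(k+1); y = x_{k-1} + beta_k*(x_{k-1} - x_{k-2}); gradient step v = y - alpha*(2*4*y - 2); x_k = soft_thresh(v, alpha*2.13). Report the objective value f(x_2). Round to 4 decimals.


FISTA on f(x) = 4*x^2 - 2*x + 2.13*|x|
L = 8, alpha = 0.0572
Iteration 1: beta = 0.0, y = 3.3515 + 0.0*(3.3515 - 3.3515) = 3.3515
  grad(y) = 24.812, v = y - alpha*grad = 1.9323
  prox(v) = soft_thresh(1.9323, 0.1218) = 1.8104
Iteration 2: beta = 0.3333, y = 1.8104 + 0.3333*(1.8104 - 3.3515) = 1.2967
  grad(y) = 8.3738, v = y - alpha*grad = 0.8177
  prox(v) = soft_thresh(0.8177, 0.1218) = 0.6959
f(x_2) = 4*0.6959^2 - 2*0.6959 + 2.13*|0.6959| = 2.0276


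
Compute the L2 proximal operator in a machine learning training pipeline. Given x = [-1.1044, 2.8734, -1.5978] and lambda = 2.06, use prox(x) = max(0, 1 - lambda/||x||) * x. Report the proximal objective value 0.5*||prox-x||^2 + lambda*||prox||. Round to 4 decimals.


Step 1: Compute ||x||.
||x|| = 3.4683
Step 2: Compute scaling factor.
scale = max(0, 1 - 2.06/3.4683) = 0.406
Step 3: prox(x) = [-0.4484, 1.1667, -0.6488]
||prox(x)|| = 1.4083
Step 4: Proximal objective.
0.5*||prox-x||^2 = 2.1218
lambda*||prox|| = 2.9011
Total = 5.0229


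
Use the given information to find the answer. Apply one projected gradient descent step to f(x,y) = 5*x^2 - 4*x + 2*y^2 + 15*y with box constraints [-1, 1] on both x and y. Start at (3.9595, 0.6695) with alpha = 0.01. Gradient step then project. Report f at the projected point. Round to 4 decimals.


Step 1: Compute gradient at (3.9595, 0.6695).
grad_x = 2*5*3.9595 - 4 = 35.595
grad_y = 2*2*0.6695 + 15 = 17.678
Step 2: Gradient step.
x_raw = 3.9595 - 0.01*35.595 = 3.6036
y_raw = 0.6695 - 0.01*17.678 = 0.4927
Step 3: Project onto [-1, 1].
x_proj = clip(3.6036) = 1.0
y_proj = clip(0.4927) = 0.4927
Step 4: Evaluate f.
f(1.0, 0.4927) = 8.8763


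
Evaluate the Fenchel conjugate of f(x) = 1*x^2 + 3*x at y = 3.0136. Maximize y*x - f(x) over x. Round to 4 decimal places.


f*(y) = sup_x {y*x - a*x^2 - b*x} = sup_x {(y-b)*x - a*x^2}
FOC: (y - b) - 2a*x = 0 => x* = (y - b)/(2a)
x* = (3.0136 - 3)/(2*1) = 0.0068
f*(3.0136) = (y-b)^2/(4a) = (3.0136 - 3)^2/(4*1)
= 0.0002/4 = 0.0


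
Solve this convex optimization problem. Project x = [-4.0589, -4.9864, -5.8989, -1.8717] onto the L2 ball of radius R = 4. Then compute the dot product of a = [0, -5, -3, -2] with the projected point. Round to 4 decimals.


Step 1: Compute ||x|| (intermediates to 6 decimals).
||x|| = sqrt((-4.0589)^2 + (-4.9864)^2 + (-5.8989)^2 + (-1.8717)^2) = 8.924076
Step 2: Project.
Since ||x|| > R, scale = R/||x|| = 4/8.924076 = 0.448226, proj(x) = scale * x
proj(x) = [-1.819305, -2.235034, -2.64404, -0.838945]
Step 3: Dot product.
a^T * proj(x) = 0*(-1.819305) - 5*(-2.235034) - 3*(-2.64404) - 2*(-0.838945) = 20.7852


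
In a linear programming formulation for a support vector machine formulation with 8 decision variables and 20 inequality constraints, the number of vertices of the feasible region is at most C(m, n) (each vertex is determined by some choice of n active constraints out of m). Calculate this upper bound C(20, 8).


Each vertex corresponds to some choice of n active constraints out of m, so the number of vertices is at most C(m, n) = m! / (n!(m-n)!).
m = 20, n = 8
Numerator: 20 * 19 * 18 * 17 * 16 * 15 * 14 * 13
Denominator: 8! = 40320
C(20, 8) = 125970


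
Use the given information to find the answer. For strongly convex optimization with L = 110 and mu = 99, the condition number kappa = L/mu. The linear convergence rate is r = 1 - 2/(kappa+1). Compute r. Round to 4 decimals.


Step 1: Compute the condition number.
kappa = L/mu = 110/99 = 1.1111
Step 2: Compute the convergence rate.
r = 1 - 2/(kappa + 1) = 1 - 2*mu/(L + mu) = (L - mu)/(L + mu) = 11/209 = 0.0526


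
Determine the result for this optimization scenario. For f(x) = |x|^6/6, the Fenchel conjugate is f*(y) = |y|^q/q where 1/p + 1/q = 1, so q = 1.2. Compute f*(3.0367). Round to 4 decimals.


The conjugate exponent q satisfies 1/p + 1/q = 1.
p = 6, so q = 6/(6 - 1) = 1.2
|y|^q = 3.0367^1.2 = 3.7921
f*(3.0367) = 3.7921 / 1.2 = 3.1601


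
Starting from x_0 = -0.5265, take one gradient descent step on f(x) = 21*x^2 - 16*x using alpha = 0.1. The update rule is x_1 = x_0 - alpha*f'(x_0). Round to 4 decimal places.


We compute the gradient at x_0 and apply the update.
f'(x) = 42*x - 16
f'(-0.5265) = 42*-0.5265 - 16 = -38.113
x_1 = -0.5265 - 0.1*-38.113 = 3.2848


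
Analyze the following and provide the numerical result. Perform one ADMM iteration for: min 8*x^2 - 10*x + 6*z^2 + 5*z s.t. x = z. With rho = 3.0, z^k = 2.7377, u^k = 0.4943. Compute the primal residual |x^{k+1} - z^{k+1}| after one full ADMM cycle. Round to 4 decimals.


ADMM iteration with rho = 3.0, z^k = 2.7377, u^k = 0.4943
Step 1: x-update.
Minimize 8*x^2 - 10*x + (3.0/2)*(x - 2.7377 + 0.4943)^2
FOC: (2*8 + 3.0)*x = 10 + 3.0*(2.7377 - 0.4943)
x^{k+1} = 0.8805
Step 2: z-update.
Minimize 6*z^2 + 5*z + (3.0/2)*(0.8805 - z + 0.4943)^2
FOC: (2*6 + 3.0)*z = -5 + 3.0*(0.8805 + 0.4943)
z^{k+1} = -0.0584
Step 3: u-update.
u^{k+1} = 0.4943 + 0.8805 + 0.0584 = 1.4332
Step 4: Primal residual = |0.8805 + 0.0584| = 0.9389


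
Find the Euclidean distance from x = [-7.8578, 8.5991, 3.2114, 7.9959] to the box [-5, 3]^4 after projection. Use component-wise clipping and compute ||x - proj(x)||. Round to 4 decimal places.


Project each component onto [-5, 3].
clip(-7.8578) = -5.0, clip(8.5991) = 3.0, clip(3.2114) = 3.0, clip(7.9959) = 3.0
Projection = [-5.0, 3.0, 3.0, 3.0]
Squared diffs: [8.167, 31.3499, 0.0447, 24.959]
Distance = sqrt(64.5206) = 8.0325


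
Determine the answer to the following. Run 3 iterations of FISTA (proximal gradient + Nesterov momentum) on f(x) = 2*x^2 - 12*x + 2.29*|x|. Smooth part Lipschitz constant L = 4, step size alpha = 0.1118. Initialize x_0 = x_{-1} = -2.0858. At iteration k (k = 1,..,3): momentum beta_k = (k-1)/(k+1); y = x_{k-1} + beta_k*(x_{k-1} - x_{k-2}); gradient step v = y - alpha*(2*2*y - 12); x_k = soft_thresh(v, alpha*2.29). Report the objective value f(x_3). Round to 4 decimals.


FISTA on f(x) = 2*x^2 - 12*x + 2.29*|x|
L = 4, alpha = 0.1118
Iteration 1: beta = 0.0, y = -2.0858 + 0.0*(-2.0858 + 2.0858) = -2.0858
  grad(y) = -20.3432, v = y - alpha*grad = 0.1886
  prox(v) = soft_thresh(0.1886, 0.256) = 0.0
Iteration 2: beta = 0.3333, y = 0.0 + 0.3333*(0.0 + 2.0858) = 0.6953
  grad(y) = -9.2189, v = y - alpha*grad = 1.7259
  prox(v) = soft_thresh(1.7259, 0.256) = 1.4699
Iteration 3: beta = 0.5, y = 1.4699 + 0.5*(1.4699 - 0.0) = 2.2049
  grad(y) = -3.1805, v = y - alpha*grad = 2.5605
  prox(v) = soft_thresh(2.5605, 0.256) = 2.3044
f(x_3) = 2*2.3044^2 - 12*2.3044 + 2.29*|2.3044| = -11.7552


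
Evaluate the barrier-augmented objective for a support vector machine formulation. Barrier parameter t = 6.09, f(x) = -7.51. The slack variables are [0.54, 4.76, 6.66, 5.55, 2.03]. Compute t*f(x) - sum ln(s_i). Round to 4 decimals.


Step 1: Compute log-barrier.
ln values: [-0.6162, 1.5602, 1.8961, 1.7138, 0.708]
phi = -(-0.6162 + 1.5602 + 1.8961 + 1.7138 + 0.708) = -5.262
Step 2: Compute augmented objective.
t*f(x) = 6.09*-7.51 = -45.7359
Total = -45.7359 - 5.262 = -50.9979


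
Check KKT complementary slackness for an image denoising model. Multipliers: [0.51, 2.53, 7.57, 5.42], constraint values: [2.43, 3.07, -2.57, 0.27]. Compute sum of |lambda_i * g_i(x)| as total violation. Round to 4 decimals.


KKT complementary slackness check:
lambda_1 * g_1 = 0.51 * 2.43 = 1.2393
lambda_2 * g_2 = 2.53 * 3.07 = 7.7671
lambda_3 * g_3 = 7.57 * -2.57 = -19.4549
lambda_4 * g_4 = 5.42 * 0.27 = 1.4634
Total violation = 1.2393 + 7.7671 + 19.4549 + 1.4634 = 29.9247


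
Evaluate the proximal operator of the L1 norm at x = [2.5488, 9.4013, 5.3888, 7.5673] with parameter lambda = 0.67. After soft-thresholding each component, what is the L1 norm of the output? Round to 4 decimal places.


Soft-thresholding with lambda = 0.67:
prox(2.5488) = sign(2.5488)*max(|2.5488| - 0.67, 0) = 1.8788
prox(9.4013) = sign(9.4013)*max(|9.4013| - 0.67, 0) = 8.7313
prox(5.3888) = sign(5.3888)*max(|5.3888| - 0.67, 0) = 4.7188
prox(7.5673) = sign(7.5673)*max(|7.5673| - 0.67, 0) = 6.8973
prox(x) = [1.8788, 8.7313, 4.7188, 6.8973]
||prox(x)||_1 = 1.8788 + 8.7313 + 4.7188 + 6.8973 = 22.2262


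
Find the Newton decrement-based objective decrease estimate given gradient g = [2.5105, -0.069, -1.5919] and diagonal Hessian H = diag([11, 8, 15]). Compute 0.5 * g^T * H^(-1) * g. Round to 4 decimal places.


Step 1: H is diagonal, so H^(-1) * g = [0.2282, -0.0086, -0.1061].
Step 2: g^T H^(-1) g = sum_i g_i^2 / H_ii
  = (2.5105)^2/11 + (-0.069)^2/8 + (-1.5919)^2/15
  = 0.573 + 0.0006 + 0.1689 = 0.7425
Step 3: Objective decrease = 0.5 * g^T H^(-1) g = 0.3713


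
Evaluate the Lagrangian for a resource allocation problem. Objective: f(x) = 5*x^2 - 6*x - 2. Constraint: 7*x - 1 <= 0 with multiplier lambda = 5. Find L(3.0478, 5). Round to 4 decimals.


Step 1: Evaluate f(x).
f(3.0478) = 5*3.0478^2 - 6*3.0478 - 2 = 26.1586
Step 2: Evaluate g(x).
g(3.0478) = 7*3.0478 - 1 = 20.3346
Step 3: Compute Lagrangian.
L = 26.1586 + 5*20.3346 = 127.8316


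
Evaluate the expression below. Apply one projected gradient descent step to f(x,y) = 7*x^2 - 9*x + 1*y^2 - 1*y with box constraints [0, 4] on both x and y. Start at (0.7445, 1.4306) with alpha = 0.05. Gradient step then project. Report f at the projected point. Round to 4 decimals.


Step 1: Compute gradient at (0.7445, 1.4306).
grad_x = 2*7*0.7445 - 9 = 1.423
grad_y = 2*1*1.4306 - 1 = 1.8612
Step 2: Gradient step.
x_raw = 0.7445 - 0.05*1.423 = 0.6734
y_raw = 1.4306 - 0.05*1.8612 = 1.3375
Step 3: Project onto [0, 4].
x_proj = clip(0.6734) = 0.6734
y_proj = clip(1.3375) = 1.3375
Step 4: Evaluate f.
f(0.6734, 1.3375) = -2.4349


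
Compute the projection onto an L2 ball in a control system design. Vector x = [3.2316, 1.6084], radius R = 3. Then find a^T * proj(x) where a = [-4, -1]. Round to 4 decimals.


Step 1: Compute ||x|| (intermediates to 6 decimals).
||x|| = sqrt(3.2316^2 + 1.6084^2) = 3.609735
Step 2: Project.
Since ||x|| > R, scale = R/||x|| = 3/3.609735 = 0.831086, proj(x) = scale * x
proj(x) = [2.685738, 1.336719]
Step 3: Dot product.
a^T * proj(x) = -4*2.685738 - 1*1.336719 = -12.0797


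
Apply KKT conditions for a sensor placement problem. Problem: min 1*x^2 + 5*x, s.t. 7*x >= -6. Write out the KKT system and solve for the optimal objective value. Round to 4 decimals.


Step 1: Try lambda = 0 (constraint inactive).
x_unc = -5/(2*1) = -2.5
Check: 7*-2.5 = -17.5 < -6 -- violated!
Step 2: Constraint must be active: 7*x = -6
x* = -6/7 = -0.8571 (rounded; the exact value -6/7 is used below)
lambda = (2*1*(-6/7) + 5)/7 = 0.4694
Step 3: Compute optimal value.
f(x*) = 1*(-6/7)^2 + 5*(-6/7) = -3.551


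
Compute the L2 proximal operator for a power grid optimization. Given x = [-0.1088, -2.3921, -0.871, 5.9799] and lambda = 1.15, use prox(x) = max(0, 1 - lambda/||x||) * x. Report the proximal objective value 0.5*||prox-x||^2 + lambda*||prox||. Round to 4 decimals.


Step 1: Compute ||x||.
||x|| = 6.5001
Step 2: Compute scaling factor.
scale = max(0, 1 - 1.15/6.5001) = 0.8231
Step 3: prox(x) = [-0.0896, -1.9689, -0.7169, 4.9219]
||prox(x)|| = 5.3501
Step 4: Proximal objective.
0.5*||prox-x||^2 = 0.6613
lambda*||prox|| = 6.1526
Total = 6.8139


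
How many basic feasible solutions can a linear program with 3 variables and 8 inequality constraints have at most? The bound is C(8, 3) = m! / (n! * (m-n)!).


Each vertex corresponds to some choice of n active constraints out of m, so the number of vertices is at most C(m, n) = m! / (n!(m-n)!).
m = 8, n = 3
Numerator: 8 * 7 * 6
Denominator: 3! = 6
C(8, 3) = 56


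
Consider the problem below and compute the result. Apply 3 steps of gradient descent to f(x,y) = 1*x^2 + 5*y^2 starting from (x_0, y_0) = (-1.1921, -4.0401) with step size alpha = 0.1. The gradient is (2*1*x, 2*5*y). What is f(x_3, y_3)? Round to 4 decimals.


Gradient descent on f(x,y) = 1*x^2 + 5*y^2.
Starting point: (-1.1921, -4.0401), alpha = 0.1
Step 1: grad_x = 2*1*-1.1921 = -2.3842, grad_y = 2*5*-4.0401 = -40.401
  x_1 = -1.1921 - 0.1*-2.3842 = -0.9537
  y_1 = -4.0401 - 0.1*-40.401 = 0.0
Step 2: grad_x = 2*1*-0.9537 = -1.9074, grad_y = 2*5*0.0 = 0.0
  x_2 = -0.9537 - 0.1*-1.9074 = -0.7629
  y_2 = 0.0 - 0.1*0.0 = 0.0
Step 3: grad_x = 2*1*-0.7629 = -1.5259, grad_y = 2*5*0.0 = 0.0
  x_3 = -0.7629 - 0.1*-1.5259 = -0.6104
  y_3 = 0.0 - 0.1*0.0 = 0.0
f(-0.6104, 0.0) = 1*(-0.6104)^2 + 5*0.0^2 = 0.3725


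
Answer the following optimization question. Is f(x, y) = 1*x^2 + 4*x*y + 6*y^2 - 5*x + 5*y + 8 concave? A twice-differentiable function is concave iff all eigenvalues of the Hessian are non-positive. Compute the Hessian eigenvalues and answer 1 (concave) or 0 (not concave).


The Hessian of f(x,y) = 1*x^2 + 4*x*y + 6*y^2 - 5*x + 5*y + 8 is:
H = [[2, 4], [4, 12]]
Trace = 2 + 12 = 14
Determinant = 2*12 - (4)^2 = 8
Discriminant = (14)^2 - 4*8 = 164.0
Eigenvalues: lambda_1 = 0.5969, lambda_2 = 13.4031
The function is not concave.

0


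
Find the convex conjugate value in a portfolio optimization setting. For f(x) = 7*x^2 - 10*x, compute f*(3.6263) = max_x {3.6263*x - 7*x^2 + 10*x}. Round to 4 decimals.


f*(y) = sup_x {y*x - a*x^2 - b*x} = sup_x {(y-b)*x - a*x^2}
FOC: (y - b) - 2a*x = 0 => x* = (y - b)/(2a)
x* = (3.6263 + 10)/(2*7) = 0.9733
f*(3.6263) = (y-b)^2/(4a) = (3.6263 + 10)^2/(4*7)
= 185.6761/28 = 6.6313


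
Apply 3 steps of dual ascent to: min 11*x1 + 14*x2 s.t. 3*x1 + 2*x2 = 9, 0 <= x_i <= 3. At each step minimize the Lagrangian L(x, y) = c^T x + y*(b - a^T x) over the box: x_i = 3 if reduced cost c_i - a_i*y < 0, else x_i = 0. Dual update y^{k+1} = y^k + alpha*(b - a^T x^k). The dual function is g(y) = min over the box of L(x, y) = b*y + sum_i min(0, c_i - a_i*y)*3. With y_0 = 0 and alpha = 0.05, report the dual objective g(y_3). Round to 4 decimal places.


Dual ascent for LP: min 11*x1 + 14*x2, 3*x1 + 2*x2 = 9, 0 <= x_i <= 3
Step 1: y^k = 0.0, reduced costs: (11.0, 14.0)
  x^k = (0.0, 0.0), subgradient = b - a^T x = 9.0
  y^{k+1} = 0.0 + 0.05*9.0 = 0.45
Step 2: y^k = 0.45, reduced costs: (9.65, 13.1)
  x^k = (0.0, 0.0), subgradient = b - a^T x = 9.0
  y^{k+1} = 0.45 + 0.05*9.0 = 0.9
Step 3: y^k = 0.9, reduced costs: (8.3, 12.2)
  x^k = (0.0, 0.0), subgradient = b - a^T x = 9.0
  y^{k+1} = 0.9 + 0.05*9.0 = 1.35
Dual objective at y_3 = 1.35: reduced costs (6.95, 11.3), box minimizer x = (0.0, 0.0)
g(y_3) = b*y + (c1 - a1*y)*x1 + (c2 - a2*y)*x2 = 9*1.35 + 6.95*0.0 + 11.3*0.0 = 12.15 + 0.0 + 0.0 = 12.15


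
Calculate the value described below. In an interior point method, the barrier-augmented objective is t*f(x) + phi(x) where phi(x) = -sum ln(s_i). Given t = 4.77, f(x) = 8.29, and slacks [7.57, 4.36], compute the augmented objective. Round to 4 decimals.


Step 1: Compute log-barrier.
ln values: [2.0242, 1.4725]
phi = -(2.0242 + 1.4725) = -3.4967
Step 2: Compute augmented objective.
t*f(x) = 4.77*8.29 = 39.5433
Total = 39.5433 - 3.4967 = 36.0466


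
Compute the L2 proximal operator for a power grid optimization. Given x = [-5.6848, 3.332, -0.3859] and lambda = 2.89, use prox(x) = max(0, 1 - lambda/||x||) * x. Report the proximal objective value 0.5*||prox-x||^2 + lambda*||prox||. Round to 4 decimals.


Step 1: Compute ||x||.
||x|| = 6.6006
Step 2: Compute scaling factor.
scale = max(0, 1 - 2.89/6.6006) = 0.5622
Step 3: prox(x) = [-3.1958, 1.8731, -0.2169]
||prox(x)|| = 3.7106
Step 4: Proximal objective.
0.5*||prox-x||^2 = 4.1761
lambda*||prox|| = 10.7236
Total = 14.8997


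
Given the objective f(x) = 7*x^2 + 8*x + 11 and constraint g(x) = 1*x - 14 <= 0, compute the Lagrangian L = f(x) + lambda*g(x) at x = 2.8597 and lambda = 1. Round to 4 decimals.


Step 1: Evaluate f(x).
f(2.8597) = 7*2.8597^2 + 8*2.8597 + 11 = 91.1228
Step 2: Evaluate g(x).
g(2.8597) = 1*2.8597 - 14 = -11.1403
Step 3: Compute Lagrangian.
L = 91.1228 + 1*-11.1403 = 79.9825


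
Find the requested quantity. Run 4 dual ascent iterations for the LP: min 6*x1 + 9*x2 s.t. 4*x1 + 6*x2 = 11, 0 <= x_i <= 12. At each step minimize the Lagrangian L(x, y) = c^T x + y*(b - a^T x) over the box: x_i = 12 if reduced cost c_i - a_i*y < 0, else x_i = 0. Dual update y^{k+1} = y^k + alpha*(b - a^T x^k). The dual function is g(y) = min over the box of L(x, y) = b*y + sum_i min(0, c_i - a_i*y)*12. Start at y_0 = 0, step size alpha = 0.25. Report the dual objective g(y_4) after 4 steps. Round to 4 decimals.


Dual ascent for LP: min 6*x1 + 9*x2, 4*x1 + 6*x2 = 11, 0 <= x_i <= 12
Step 1: y^k = 0.0, reduced costs: (6.0, 9.0)
  x^k = (0.0, 0.0), subgradient = b - a^T x = 11.0
  y^{k+1} = 0.0 + 0.25*11.0 = 2.75
Step 2: y^k = 2.75, reduced costs: (-5.0, -7.5)
  x^k = (12.0, 12.0), subgradient = b - a^T x = -109.0
  y^{k+1} = 2.75 + 0.25*-109.0 = -24.5
Step 3: y^k = -24.5, reduced costs: (104.0, 156.0)
  x^k = (0.0, 0.0), subgradient = b - a^T x = 11.0
  y^{k+1} = -24.5 + 0.25*11.0 = -21.75
Step 4: y^k = -21.75, reduced costs: (93.0, 139.5)
  x^k = (0.0, 0.0), subgradient = b - a^T x = 11.0
  y^{k+1} = -21.75 + 0.25*11.0 = -19.0
Dual objective at y_4 = -19.0: reduced costs (82.0, 123.0), box minimizer x = (0.0, 0.0)
g(y_4) = b*y + (c1 - a1*y)*x1 + (c2 - a2*y)*x2 = 11*(-19.0) + 82.0*0.0 + 123.0*0.0 = -209.0 + 0.0 + 0.0 = -209.0


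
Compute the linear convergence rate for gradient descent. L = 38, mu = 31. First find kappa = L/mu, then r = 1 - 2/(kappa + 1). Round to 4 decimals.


Step 1: Compute the condition number.
kappa = L/mu = 38/31 = 1.2258
Step 2: Compute the convergence rate.
r = 1 - 2/(kappa + 1) = 1 - 2*mu/(L + mu) = (L - mu)/(L + mu) = 7/69 = 0.1014


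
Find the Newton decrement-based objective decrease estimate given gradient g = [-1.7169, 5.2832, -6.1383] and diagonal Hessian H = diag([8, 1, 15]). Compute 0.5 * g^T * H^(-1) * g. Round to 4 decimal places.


Step 1: H is diagonal, so H^(-1) * g = [-0.2146, 5.2832, -0.4092].
Step 2: g^T H^(-1) g = sum_i g_i^2 / H_ii
  = (-1.7169)^2/8 + (5.2832)^2/1 + (-6.1383)^2/15
  = 0.3685 + 27.9122 + 2.5119 = 30.7926
Step 3: Objective decrease = 0.5 * g^T H^(-1) g = 15.3963


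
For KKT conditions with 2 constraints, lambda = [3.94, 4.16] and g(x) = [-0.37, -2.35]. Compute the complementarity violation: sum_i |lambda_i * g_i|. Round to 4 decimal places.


KKT complementary slackness check:
lambda_1 * g_1 = 3.94 * -0.37 = -1.4578
lambda_2 * g_2 = 4.16 * -2.35 = -9.776
Total violation = 1.4578 + 9.776 = 11.2338


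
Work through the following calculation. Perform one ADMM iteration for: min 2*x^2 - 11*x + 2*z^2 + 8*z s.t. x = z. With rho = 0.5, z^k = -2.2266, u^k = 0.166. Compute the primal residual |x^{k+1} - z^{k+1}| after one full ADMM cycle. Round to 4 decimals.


ADMM iteration with rho = 0.5, z^k = -2.2266, u^k = 0.166
Step 1: x-update.
Minimize 2*x^2 - 11*x + (0.5/2)*(x + 2.2266 + 0.166)^2
FOC: (2*2 + 0.5)*x = 11 + 0.5*(-2.2266 - 0.166)
x^{k+1} = 2.1786
Step 2: z-update.
Minimize 2*z^2 + 8*z + (0.5/2)*(2.1786 - z + 0.166)^2
FOC: (2*2 + 0.5)*z = -8 + 0.5*(2.1786 + 0.166)
z^{k+1} = -1.5173
Step 3: u-update.
u^{k+1} = 0.166 + 2.1786 + 1.5173 = 3.8619
Step 4: Primal residual = |2.1786 + 1.5173| = 3.6959


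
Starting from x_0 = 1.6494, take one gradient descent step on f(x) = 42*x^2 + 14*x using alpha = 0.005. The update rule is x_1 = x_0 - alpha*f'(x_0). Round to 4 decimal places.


We compute the gradient at x_0 and apply the update.
f'(x) = 84*x + 14
f'(1.6494) = 84*1.6494 + 14 = 152.5496
x_1 = 1.6494 - 0.005*152.5496 = 0.8867


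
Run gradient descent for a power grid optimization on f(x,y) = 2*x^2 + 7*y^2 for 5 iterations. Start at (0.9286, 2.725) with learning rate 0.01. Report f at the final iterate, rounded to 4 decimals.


Gradient descent on f(x,y) = 2*x^2 + 7*y^2.
Starting point: (0.9286, 2.725), alpha = 0.01
Step 1: grad_x = 2*2*0.9286 = 3.7144, grad_y = 2*7*2.725 = 38.15
  x_1 = 0.9286 - 0.01*3.7144 = 0.8915
  y_1 = 2.725 - 0.01*38.15 = 2.3435
Step 2: grad_x = 2*2*0.8915 = 3.5658, grad_y = 2*7*2.3435 = 32.809
  x_2 = 0.8915 - 0.01*3.5658 = 0.8558
  y_2 = 2.3435 - 0.01*32.809 = 2.0154
Step 3: grad_x = 2*2*0.8558 = 3.4232, grad_y = 2*7*2.0154 = 28.2157
  x_3 = 0.8558 - 0.01*3.4232 = 0.8216
  y_3 = 2.0154 - 0.01*28.2157 = 1.7333
Step 4: grad_x = 2*2*0.8216 = 3.2863, grad_y = 2*7*1.7333 = 24.2655
  x_4 = 0.8216 - 0.01*3.2863 = 0.7887
  y_4 = 1.7333 - 0.01*24.2655 = 1.4906
Step 5: grad_x = 2*2*0.7887 = 3.1548, grad_y = 2*7*1.4906 = 20.8684
  x_5 = 0.7887 - 0.01*3.1548 = 0.7572
  y_5 = 1.4906 - 0.01*20.8684 = 1.2819
f(0.7572, 1.2819) = 2*0.7572^2 + 7*1.2819^2 = 12.6497


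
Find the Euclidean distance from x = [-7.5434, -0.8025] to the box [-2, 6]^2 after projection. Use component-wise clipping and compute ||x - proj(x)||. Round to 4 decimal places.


Project each component onto [-2, 6].
clip(-7.5434) = -2.0, clip(-0.8025) = -0.8025
Projection = [-2.0, -0.8025]
Squared diffs: [30.7293, 0.0]
Distance = sqrt(30.7293) = 5.5434


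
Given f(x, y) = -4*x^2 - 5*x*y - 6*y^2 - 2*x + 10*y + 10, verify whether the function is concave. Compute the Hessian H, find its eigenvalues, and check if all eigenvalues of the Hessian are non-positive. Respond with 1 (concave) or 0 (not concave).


The Hessian of f(x,y) = -4*x^2 - 5*x*y - 6*y^2 - 2*x + 10*y + 10 is:
H = [[-8, -5], [-5, -12]]
Trace = -8 - 12 = -20
Determinant = -8*-12 - (-5)^2 = 71
Discriminant = (-20)^2 - 4*71 = 116.0
Eigenvalues: lambda_1 = -15.3852, lambda_2 = -4.6148
The function is concave.

1


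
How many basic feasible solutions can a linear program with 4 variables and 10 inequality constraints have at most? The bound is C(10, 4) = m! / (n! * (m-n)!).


Each vertex corresponds to some choice of n active constraints out of m, so the number of vertices is at most C(m, n) = m! / (n!(m-n)!).
m = 10, n = 4
Numerator: 10 * 9 * 8 * 7
Denominator: 4! = 24
C(10, 4) = 210


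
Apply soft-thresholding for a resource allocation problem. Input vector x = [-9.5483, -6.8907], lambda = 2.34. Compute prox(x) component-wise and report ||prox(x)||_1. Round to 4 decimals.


Soft-thresholding with lambda = 2.34:
prox(-9.5483) = sign(-9.5483)*max(|-9.5483| - 2.34, 0) = -7.2083
prox(-6.8907) = sign(-6.8907)*max(|-6.8907| - 2.34, 0) = -4.5507
prox(x) = [-7.2083, -4.5507]
||prox(x)||_1 = 7.2083 + 4.5507 = 11.759


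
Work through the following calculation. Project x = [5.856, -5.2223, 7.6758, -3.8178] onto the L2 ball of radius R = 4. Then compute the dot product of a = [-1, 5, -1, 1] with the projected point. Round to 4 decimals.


Step 1: Compute ||x|| (intermediates to 6 decimals).
||x|| = sqrt(5.856^2 + (-5.2223)^2 + 7.6758^2 + (-3.8178)^2) = 11.621474
Step 2: Project.
Since ||x|| > R, scale = R/||x|| = 4/11.621474 = 0.34419, proj(x) = scale * x
proj(x) = [2.015577, -1.797463, 2.641934, -1.314049]
Step 3: Dot product.
a^T * proj(x) = -1*2.015577 + 5*(-1.797463) - 1*2.641934 + 1*(-1.314049) = -14.9589


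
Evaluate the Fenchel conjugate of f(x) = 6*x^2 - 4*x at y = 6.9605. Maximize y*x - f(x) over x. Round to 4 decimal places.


f*(y) = sup_x {y*x - a*x^2 - b*x} = sup_x {(y-b)*x - a*x^2}
FOC: (y - b) - 2a*x = 0 => x* = (y - b)/(2a)
x* = (6.9605 + 4)/(2*6) = 0.9134
f*(6.9605) = (y-b)^2/(4a) = (6.9605 + 4)^2/(4*6)
= 120.1326/24 = 5.0055


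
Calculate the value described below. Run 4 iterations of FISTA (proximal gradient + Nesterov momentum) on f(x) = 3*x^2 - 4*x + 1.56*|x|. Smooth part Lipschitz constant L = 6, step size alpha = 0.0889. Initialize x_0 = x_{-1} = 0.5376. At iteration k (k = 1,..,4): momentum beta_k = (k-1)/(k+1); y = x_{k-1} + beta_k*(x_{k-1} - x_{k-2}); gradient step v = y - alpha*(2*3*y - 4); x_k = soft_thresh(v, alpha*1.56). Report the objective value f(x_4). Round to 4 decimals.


FISTA on f(x) = 3*x^2 - 4*x + 1.56*|x|
L = 6, alpha = 0.0889
Iteration 1: beta = 0.0, y = 0.5376 + 0.0*(0.5376 - 0.5376) = 0.5376
  grad(y) = -0.7744, v = y - alpha*grad = 0.6064
  prox(v) = soft_thresh(0.6064, 0.1387) = 0.4678
Iteration 2: beta = 0.3333, y = 0.4678 + 0.3333*(0.4678 - 0.5376) = 0.4445
  grad(y) = -1.3331, v = y - alpha*grad = 0.563
  prox(v) = soft_thresh(0.563, 0.1387) = 0.4243
Iteration 3: beta = 0.5, y = 0.4243 + 0.5*(0.4243 - 0.4678) = 0.4026
  grad(y) = -1.5845, v = y - alpha*grad = 0.5434
  prox(v) = soft_thresh(0.5434, 0.1387) = 0.4048
Iteration 4: beta = 0.6, y = 0.4048 + 0.6*(0.4048 - 0.4243) = 0.393
  grad(y) = -1.6418, v = y - alpha*grad = 0.539
  prox(v) = soft_thresh(0.539, 0.1387) = 0.4003
f(x_4) = 3*0.4003^2 - 4*0.4003 + 1.56*|0.4003| = -0.496
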